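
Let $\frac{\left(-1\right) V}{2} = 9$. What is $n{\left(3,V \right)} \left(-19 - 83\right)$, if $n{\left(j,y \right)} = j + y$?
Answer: $1530$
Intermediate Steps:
$V = -18$ ($V = \left(-2\right) 9 = -18$)
$n{\left(3,V \right)} \left(-19 - 83\right) = \left(3 - 18\right) \left(-19 - 83\right) = \left(-15\right) \left(-102\right) = 1530$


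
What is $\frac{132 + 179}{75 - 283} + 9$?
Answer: $\frac{1561}{208} \approx 7.5048$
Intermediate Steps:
$\frac{132 + 179}{75 - 283} + 9 = \frac{311}{-208} + 9 = 311 \left(- \frac{1}{208}\right) + 9 = - \frac{311}{208} + 9 = \frac{1561}{208}$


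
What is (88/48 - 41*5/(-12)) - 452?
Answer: -5197/12 ≈ -433.08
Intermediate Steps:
(88/48 - 41*5/(-12)) - 452 = (88*(1/48) - 205*(-1/12)) - 452 = (11/6 + 205/12) - 452 = 227/12 - 452 = -5197/12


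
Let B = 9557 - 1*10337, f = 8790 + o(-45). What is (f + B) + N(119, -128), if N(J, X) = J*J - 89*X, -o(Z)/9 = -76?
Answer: 34247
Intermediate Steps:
o(Z) = 684 (o(Z) = -9*(-76) = 684)
N(J, X) = J² - 89*X
f = 9474 (f = 8790 + 684 = 9474)
B = -780 (B = 9557 - 10337 = -780)
(f + B) + N(119, -128) = (9474 - 780) + (119² - 89*(-128)) = 8694 + (14161 + 11392) = 8694 + 25553 = 34247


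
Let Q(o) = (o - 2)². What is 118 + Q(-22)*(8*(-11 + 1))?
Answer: -45962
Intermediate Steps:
Q(o) = (-2 + o)²
118 + Q(-22)*(8*(-11 + 1)) = 118 + (-2 - 22)²*(8*(-11 + 1)) = 118 + (-24)²*(8*(-10)) = 118 + 576*(-80) = 118 - 46080 = -45962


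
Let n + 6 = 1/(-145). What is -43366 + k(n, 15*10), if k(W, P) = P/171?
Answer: -2471812/57 ≈ -43365.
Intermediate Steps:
n = -871/145 (n = -6 + 1/(-145) = -6 - 1/145 = -871/145 ≈ -6.0069)
k(W, P) = P/171 (k(W, P) = P*(1/171) = P/171)
-43366 + k(n, 15*10) = -43366 + (15*10)/171 = -43366 + (1/171)*150 = -43366 + 50/57 = -2471812/57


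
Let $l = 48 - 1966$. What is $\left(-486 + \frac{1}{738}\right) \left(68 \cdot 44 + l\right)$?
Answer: $- \frac{64201393}{123} \approx -5.2196 \cdot 10^{5}$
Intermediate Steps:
$l = -1918$
$\left(-486 + \frac{1}{738}\right) \left(68 \cdot 44 + l\right) = \left(-486 + \frac{1}{738}\right) \left(68 \cdot 44 - 1918\right) = \left(-486 + \frac{1}{738}\right) \left(2992 - 1918\right) = \left(- \frac{358667}{738}\right) 1074 = - \frac{64201393}{123}$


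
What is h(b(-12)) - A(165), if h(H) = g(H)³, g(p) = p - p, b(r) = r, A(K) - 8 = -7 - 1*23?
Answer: 22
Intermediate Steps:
A(K) = -22 (A(K) = 8 + (-7 - 1*23) = 8 + (-7 - 23) = 8 - 30 = -22)
g(p) = 0
h(H) = 0 (h(H) = 0³ = 0)
h(b(-12)) - A(165) = 0 - 1*(-22) = 0 + 22 = 22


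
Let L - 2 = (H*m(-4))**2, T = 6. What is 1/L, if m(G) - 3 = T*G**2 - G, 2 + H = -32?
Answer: 1/12264006 ≈ 8.1539e-8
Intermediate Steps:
H = -34 (H = -2 - 32 = -34)
m(G) = 3 - G + 6*G**2 (m(G) = 3 + (6*G**2 - G) = 3 + (-G + 6*G**2) = 3 - G + 6*G**2)
L = 12264006 (L = 2 + (-34*(3 - 1*(-4) + 6*(-4)**2))**2 = 2 + (-34*(3 + 4 + 6*16))**2 = 2 + (-34*(3 + 4 + 96))**2 = 2 + (-34*103)**2 = 2 + (-3502)**2 = 2 + 12264004 = 12264006)
1/L = 1/12264006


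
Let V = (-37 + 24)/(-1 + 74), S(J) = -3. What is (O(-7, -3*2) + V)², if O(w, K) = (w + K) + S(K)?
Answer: 1394761/5329 ≈ 261.73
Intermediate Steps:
O(w, K) = -3 + K + w (O(w, K) = (w + K) - 3 = (K + w) - 3 = -3 + K + w)
V = -13/73 ≈ -0.17808
(O(-7, -3*2) + V)² = ((-3 - 3*2 - 7) - 13/73)² = ((-3 - 6 - 7) - 13/73)² = (-16 - 13/73)² = (-1181/73)² = 1394761/5329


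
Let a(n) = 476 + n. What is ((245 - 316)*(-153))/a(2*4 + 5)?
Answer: 3621/163 ≈ 22.215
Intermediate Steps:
((245 - 316)*(-153))/a(2*4 + 5) = ((245 - 316)*(-153))/(476 + (2*4 + 5)) = (-71*(-153))/(476 + (8 + 5)) = 10863/(476 + 13) = 10863/489 = 10863*(1/489) = 3621/163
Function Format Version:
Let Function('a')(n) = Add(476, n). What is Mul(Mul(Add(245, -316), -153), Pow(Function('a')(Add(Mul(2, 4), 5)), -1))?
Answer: Rational(3621, 163) ≈ 22.215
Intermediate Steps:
Mul(Mul(Add(245, -316), -153), Pow(Function('a')(Add(Mul(2, 4), 5)), -1)) = Mul(Mul(Add(245, -316), -153), Pow(Add(476, Add(Mul(2, 4), 5)), -1)) = Mul(Mul(-71, -153), Pow(Add(476, Add(8, 5)), -1)) = Mul(10863, Pow(Add(476, 13), -1)) = Mul(10863, Pow(489, -1)) = Mul(10863, Rational(1, 489)) = Rational(3621, 163)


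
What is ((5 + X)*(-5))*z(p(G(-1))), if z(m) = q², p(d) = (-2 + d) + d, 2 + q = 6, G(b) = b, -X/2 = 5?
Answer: 400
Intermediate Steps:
X = -10 (X = -2*5 = -10)
q = 4 (q = -2 + 6 = 4)
p(d) = -2 + 2*d
z(m) = 16 (z(m) = 4² = 16)
((5 + X)*(-5))*z(p(G(-1))) = ((5 - 10)*(-5))*16 = -5*(-5)*16 = 25*16 = 400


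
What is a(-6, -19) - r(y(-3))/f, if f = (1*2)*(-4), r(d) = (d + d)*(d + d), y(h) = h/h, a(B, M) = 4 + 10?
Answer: 29/2 ≈ 14.500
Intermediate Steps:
a(B, M) = 14
y(h) = 1
r(d) = 4*d**2 (r(d) = (2*d)*(2*d) = 4*d**2)
f = -8 (f = 2*(-4) = -8)
a(-6, -19) - r(y(-3))/f = 14 - 4*1**2/(-8) = 14 - 4*1*(-1)/8 = 14 - 4*(-1)/8 = 14 - 1*(-1/2) = 14 + 1/2 = 29/2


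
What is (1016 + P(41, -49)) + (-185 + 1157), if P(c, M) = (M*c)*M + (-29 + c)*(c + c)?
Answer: 101413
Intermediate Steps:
P(c, M) = c*M**2 + 2*c*(-29 + c) (P(c, M) = c*M**2 + (-29 + c)*(2*c) = c*M**2 + 2*c*(-29 + c))
(1016 + P(41, -49)) + (-185 + 1157) = (1016 + 41*(-58 + (-49)**2 + 2*41)) + (-185 + 1157) = (1016 + 41*(-58 + 2401 + 82)) + 972 = (1016 + 41*2425) + 972 = (1016 + 99425) + 972 = 100441 + 972 = 101413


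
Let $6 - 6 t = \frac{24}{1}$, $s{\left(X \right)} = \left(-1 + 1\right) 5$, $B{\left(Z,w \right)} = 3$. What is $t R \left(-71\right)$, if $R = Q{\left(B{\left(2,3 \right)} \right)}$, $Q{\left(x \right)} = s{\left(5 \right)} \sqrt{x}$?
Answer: $0$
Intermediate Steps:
$s{\left(X \right)} = 0$ ($s{\left(X \right)} = 0 \cdot 5 = 0$)
$Q{\left(x \right)} = 0$ ($Q{\left(x \right)} = 0 \sqrt{x} = 0$)
$t = -3$ ($t = 1 - \frac{24 \cdot 1^{-1}}{6} = 1 - \frac{24 \cdot 1}{6} = 1 - 4 = -3$)
$R = 0$
$t R \left(-71\right) = \left(-3\right) 0 \left(-71\right) = 0 \left(-71\right) = 0$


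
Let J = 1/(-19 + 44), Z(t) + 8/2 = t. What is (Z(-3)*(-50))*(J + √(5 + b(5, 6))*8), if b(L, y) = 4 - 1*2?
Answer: 14 + 2800*√7 ≈ 7422.1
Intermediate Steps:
Z(t) = -4 + t
b(L, y) = 2 (b(L, y) = 4 - 2 = 2)
J = 1/25 ≈ 0.040000
(Z(-3)*(-50))*(J + √(5 + b(5, 6))*8) = ((-4 - 3)*(-50))*(1/25 + √(5 + 2)*8) = (-7*(-50))*(1/25 + √7*8) = 350*(1/25 + 8*√7) = 14 + 2800*√7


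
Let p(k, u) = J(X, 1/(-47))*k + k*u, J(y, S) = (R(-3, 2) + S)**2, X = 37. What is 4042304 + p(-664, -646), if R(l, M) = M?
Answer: 9871243896/2209 ≈ 4.4686e+6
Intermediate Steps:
J(y, S) = (2 + S)**2
p(k, u) = 8649*k/2209 + k*u (p(k, u) = (2 + 1/(-47))**2*k + k*u = (2 - 1/47)**2*k + k*u = (93/47)**2*k + k*u = 8649*k/2209 + k*u)
4042304 + p(-664, -646) = 4042304 + (1/2209)*(-664)*(8649 + 2209*(-646)) = 4042304 + (1/2209)*(-664)*(8649 - 1427014) = 4042304 + (1/2209)*(-664)*(-1418365) = 4042304 + 941794360/2209 = 9871243896/2209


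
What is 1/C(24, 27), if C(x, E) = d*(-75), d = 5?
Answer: -1/375 ≈ -0.0026667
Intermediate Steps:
C(x, E) = -375 (C(x, E) = 5*(-75) = -375)
1/C(24, 27) = 1/(-375) = -1/375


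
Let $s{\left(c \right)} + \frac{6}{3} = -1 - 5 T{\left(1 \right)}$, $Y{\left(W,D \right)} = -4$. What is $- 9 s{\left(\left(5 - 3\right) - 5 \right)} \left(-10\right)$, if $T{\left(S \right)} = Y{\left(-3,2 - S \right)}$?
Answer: $1530$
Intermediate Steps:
$T{\left(S \right)} = -4$
$s{\left(c \right)} = 17$ ($s{\left(c \right)} = -2 - -19 = -2 + \left(-1 + 20\right) = -2 + 19 = 17$)
$- 9 s{\left(\left(5 - 3\right) - 5 \right)} \left(-10\right) = \left(-9\right) 17 \left(-10\right) = \left(-153\right) \left(-10\right) = 1530$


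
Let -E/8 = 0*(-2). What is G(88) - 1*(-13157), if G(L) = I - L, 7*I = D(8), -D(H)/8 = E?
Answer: 13069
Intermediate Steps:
E = 0 (E = -0*(-2) = -8*0 = 0)
D(H) = 0 (D(H) = -8*0 = 0)
I = 0 (I = (⅐)*0 = 0)
G(L) = -L (G(L) = 0 - L = -L)
G(88) - 1*(-13157) = -1*88 - 1*(-13157) = -88 + 13157 = 13069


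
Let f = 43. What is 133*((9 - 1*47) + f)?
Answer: 665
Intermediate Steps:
133*((9 - 1*47) + f) = 133*((9 - 1*47) + 43) = 133*((9 - 47) + 43) = 133*(-38 + 43) = 133*5 = 665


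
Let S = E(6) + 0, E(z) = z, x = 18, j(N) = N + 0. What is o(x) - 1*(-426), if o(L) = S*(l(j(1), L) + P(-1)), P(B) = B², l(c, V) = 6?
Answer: 468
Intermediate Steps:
j(N) = N
S = 6 (S = 6 + 0 = 6)
o(L) = 42 (o(L) = 6*(6 + (-1)²) = 6*(6 + 1) = 6*7 = 42)
o(x) - 1*(-426) = 42 - 1*(-426) = 42 + 426 = 468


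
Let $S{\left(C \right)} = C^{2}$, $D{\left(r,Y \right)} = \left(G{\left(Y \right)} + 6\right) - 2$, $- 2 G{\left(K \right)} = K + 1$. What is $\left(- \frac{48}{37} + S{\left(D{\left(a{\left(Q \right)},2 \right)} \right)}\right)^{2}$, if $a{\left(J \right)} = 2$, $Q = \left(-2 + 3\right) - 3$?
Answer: $\frac{537289}{21904} \approx 24.529$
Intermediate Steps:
$G{\left(K \right)} = - \frac{1}{2} - \frac{K}{2}$ ($G{\left(K \right)} = - \frac{K + 1}{2} = - \frac{1 + K}{2} = - \frac{1}{2} - \frac{K}{2}$)
$Q = -2$ ($Q = 1 - 3 = -2$)
$D{\left(r,Y \right)} = \frac{7}{2} - \frac{Y}{2}$ ($D{\left(r,Y \right)} = \left(\left(- \frac{1}{2} - \frac{Y}{2}\right) + 6\right) - 2 = \left(\frac{11}{2} - \frac{Y}{2}\right) - 2 = \frac{7}{2} - \frac{Y}{2}$)
$\left(- \frac{48}{37} + S{\left(D{\left(a{\left(Q \right)},2 \right)} \right)}\right)^{2} = \left(- \frac{48}{37} + \left(\frac{7}{2} - 1\right)^{2}\right)^{2} = \left(\left(-48\right) \frac{1}{37} + \left(\frac{7}{2} - 1\right)^{2}\right)^{2} = \left(- \frac{48}{37} + \left(\frac{5}{2}\right)^{2}\right)^{2} = \left(- \frac{48}{37} + \frac{25}{4}\right)^{2} = \left(\frac{733}{148}\right)^{2} = \frac{537289}{21904}$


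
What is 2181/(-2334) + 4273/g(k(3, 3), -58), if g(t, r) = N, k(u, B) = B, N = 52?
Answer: 1643295/20228 ≈ 81.239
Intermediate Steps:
g(t, r) = 52
2181/(-2334) + 4273/g(k(3, 3), -58) = 2181/(-2334) + 4273/52 = 2181*(-1/2334) + 4273*(1/52) = -727/778 + 4273/52 = 1643295/20228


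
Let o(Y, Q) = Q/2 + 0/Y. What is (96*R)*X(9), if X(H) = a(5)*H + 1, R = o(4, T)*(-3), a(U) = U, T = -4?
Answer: 26496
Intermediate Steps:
o(Y, Q) = Q/2 (o(Y, Q) = Q*(½) + 0 = Q/2 + 0 = Q/2)
R = 6 (R = ((½)*(-4))*(-3) = -2*(-3) = 6)
X(H) = 1 + 5*H (X(H) = 5*H + 1 = 1 + 5*H)
(96*R)*X(9) = (96*6)*(1 + 5*9) = 576*(1 + 45) = 576*46 = 26496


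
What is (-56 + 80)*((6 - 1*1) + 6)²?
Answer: 2904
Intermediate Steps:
(-56 + 80)*((6 - 1*1) + 6)² = 24*((6 - 1) + 6)² = 24*(5 + 6)² = 24*11² = 24*121 = 2904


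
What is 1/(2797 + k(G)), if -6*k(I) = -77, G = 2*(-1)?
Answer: 6/16859 ≈ 0.00035589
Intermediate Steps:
G = -2
k(I) = 77/6 (k(I) = -1/6*(-77) = 77/6)
1/(2797 + k(G)) = 1/(2797 + 77/6) = 1/(16859/6) = 6/16859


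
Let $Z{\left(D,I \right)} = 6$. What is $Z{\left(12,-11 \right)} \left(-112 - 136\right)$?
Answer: $-1488$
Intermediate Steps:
$Z{\left(12,-11 \right)} \left(-112 - 136\right) = 6 \left(-112 - 136\right) = 6 \left(-248\right) = -1488$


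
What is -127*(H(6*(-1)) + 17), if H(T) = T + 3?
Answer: -1778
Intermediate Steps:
H(T) = 3 + T
-127*(H(6*(-1)) + 17) = -127*((3 + 6*(-1)) + 17) = -127*((3 - 6) + 17) = -127*(-3 + 17) = -127*14 = -1778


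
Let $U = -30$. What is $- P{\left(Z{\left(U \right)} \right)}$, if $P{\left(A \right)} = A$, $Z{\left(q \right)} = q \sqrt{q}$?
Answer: $30 i \sqrt{30} \approx 164.32 i$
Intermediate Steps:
$Z{\left(q \right)} = q^{\frac{3}{2}}$
$- P{\left(Z{\left(U \right)} \right)} = - \left(-30\right)^{\frac{3}{2}} = - \left(-30\right) i \sqrt{30} = 30 i \sqrt{30}$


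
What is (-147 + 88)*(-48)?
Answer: 2832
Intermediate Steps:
(-147 + 88)*(-48) = -59*(-48) = 2832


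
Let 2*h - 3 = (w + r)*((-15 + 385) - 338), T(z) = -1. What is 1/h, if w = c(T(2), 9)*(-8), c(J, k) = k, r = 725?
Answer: 2/20899 ≈ 9.5698e-5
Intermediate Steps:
w = -72 (w = 9*(-8) = -72)
h = 20899/2 (h = 3/2 + ((-72 + 725)*((-15 + 385) - 338))/2 = 3/2 + (653*(370 - 338))/2 = 3/2 + (653*32)/2 = 3/2 + (½)*20896 = 3/2 + 10448 = 20899/2 ≈ 10450.)
1/h = 1/(20899/2) = 2/20899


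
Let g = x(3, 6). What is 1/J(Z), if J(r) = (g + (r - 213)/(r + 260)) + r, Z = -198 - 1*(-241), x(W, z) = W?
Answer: 303/13768 ≈ 0.022008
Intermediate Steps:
g = 3
Z = 43 (Z = -198 + 241 = 43)
J(r) = 3 + r + (-213 + r)/(260 + r) (J(r) = (3 + (r - 213)/(r + 260)) + r = (3 + (-213 + r)/(260 + r)) + r = 3 + r + (-213 + r)/(260 + r))
1/J(Z) = 1/((567 + 43**2 + 264*43)/(260 + 43)) = 1/((567 + 1849 + 11352)/303) = 1/((1/303)*13768) = 1/(13768/303) = 303/13768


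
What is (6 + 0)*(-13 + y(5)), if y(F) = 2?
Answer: -66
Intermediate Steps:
(6 + 0)*(-13 + y(5)) = (6 + 0)*(-13 + 2) = 6*(-11) = -66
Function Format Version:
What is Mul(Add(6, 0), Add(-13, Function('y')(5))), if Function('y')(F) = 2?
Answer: -66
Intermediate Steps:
Mul(Add(6, 0), Add(-13, Function('y')(5))) = Mul(Add(6, 0), Add(-13, 2)) = Mul(6, -11) = -66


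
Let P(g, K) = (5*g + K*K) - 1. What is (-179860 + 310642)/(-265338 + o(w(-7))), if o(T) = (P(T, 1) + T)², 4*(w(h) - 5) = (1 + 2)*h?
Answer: -174376/353781 ≈ -0.49289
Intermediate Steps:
P(g, K) = -1 + K² + 5*g (P(g, K) = (5*g + K²) - 1 = (K² + 5*g) - 1 = -1 + K² + 5*g)
w(h) = 5 + 3*h/4 (w(h) = 5 + ((1 + 2)*h)/4 = 5 + (3*h)/4 = 5 + 3*h/4)
o(T) = 36*T² (o(T) = ((-1 + 1² + 5*T) + T)² = ((-1 + 1 + 5*T) + T)² = (5*T + T)² = (6*T)² = 36*T²)
(-179860 + 310642)/(-265338 + o(w(-7))) = (-179860 + 310642)/(-265338 + 36*(5 + (¾)*(-7))²) = 130782/(-265338 + 36*(5 - 21/4)²) = 130782/(-265338 + 36*(-¼)²) = 130782/(-265338 + 36*(1/16)) = 130782/(-265338 + 9/4) = 130782/(-1061343/4) = 130782*(-4/1061343) = -174376/353781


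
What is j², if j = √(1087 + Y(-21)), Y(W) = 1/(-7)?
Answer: 7608/7 ≈ 1086.9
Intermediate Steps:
Y(W) = -⅐
j = 2*√13314/7 (j = √(1087 - ⅐) = √(7608/7) = 2*√13314/7 ≈ 32.968)
j² = (2*√13314/7)² = 7608/7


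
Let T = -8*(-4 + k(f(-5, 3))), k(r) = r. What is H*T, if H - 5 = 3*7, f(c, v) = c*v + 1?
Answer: 3744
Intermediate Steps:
f(c, v) = 1 + c*v
H = 26 (H = 5 + 3*7 = 5 + 21 = 26)
T = 144 (T = -8*(-4 + (1 - 5*3)) = -8*(-4 + (1 - 15)) = -8*(-4 - 14) = -8*(-18) = 144)
H*T = 26*144 = 3744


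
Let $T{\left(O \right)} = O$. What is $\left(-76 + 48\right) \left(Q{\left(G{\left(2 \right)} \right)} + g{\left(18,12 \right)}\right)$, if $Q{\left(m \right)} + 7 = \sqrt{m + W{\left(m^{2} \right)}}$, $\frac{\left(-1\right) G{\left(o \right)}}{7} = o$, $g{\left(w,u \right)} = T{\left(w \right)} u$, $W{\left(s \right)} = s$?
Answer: $-5852 - 28 \sqrt{182} \approx -6229.7$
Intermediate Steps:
$g{\left(w,u \right)} = u w$ ($g{\left(w,u \right)} = w u = u w$)
$G{\left(o \right)} = - 7 o$
$Q{\left(m \right)} = -7 + \sqrt{m + m^{2}}$
$\left(-76 + 48\right) \left(Q{\left(G{\left(2 \right)} \right)} + g{\left(18,12 \right)}\right) = \left(-76 + 48\right) \left(\left(-7 + \sqrt{\left(-7\right) 2 \left(1 - 14\right)}\right) + 12 \cdot 18\right) = - 28 \left(\left(-7 + \sqrt{- 14 \left(1 - 14\right)}\right) + 216\right) = - 28 \left(\left(-7 + \sqrt{\left(-14\right) \left(-13\right)}\right) + 216\right) = - 28 \left(\left(-7 + \sqrt{182}\right) + 216\right) = - 28 \left(209 + \sqrt{182}\right) = -5852 - 28 \sqrt{182}$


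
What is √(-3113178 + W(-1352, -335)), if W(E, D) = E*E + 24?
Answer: 5*I*√51410 ≈ 1133.7*I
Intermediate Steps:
W(E, D) = 24 + E² (W(E, D) = E² + 24 = 24 + E²)
√(-3113178 + W(-1352, -335)) = √(-3113178 + (24 + (-1352)²)) = √(-3113178 + (24 + 1827904)) = √(-3113178 + 1827928) = √(-1285250) = 5*I*√51410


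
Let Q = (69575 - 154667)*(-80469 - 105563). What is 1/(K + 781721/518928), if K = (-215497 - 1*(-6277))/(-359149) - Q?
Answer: -186372472272/2950245473781652241179 ≈ -6.3172e-11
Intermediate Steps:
Q = 15829834944 (Q = -85092*(-186032) = 15829834944)
K = -5685269390093436/359149 (K = (-215497 - 1*(-6277))/(-359149) - 1*15829834944 = (-215497 + 6277)*(-1/359149) - 15829834944 = -209220*(-1/359149) - 15829834944 = 209220/359149 - 15829834944 = -5685269390093436/359149 ≈ -1.5830e+10)
1/(K + 781721/518928) = 1/(-5685269390093436/359149 + 781721/518928) = 1/(-2950245473781652241179/186372472272) = -186372472272/2950245473781652241179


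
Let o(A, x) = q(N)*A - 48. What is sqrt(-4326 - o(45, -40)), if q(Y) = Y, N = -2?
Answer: 2*I*sqrt(1047) ≈ 64.715*I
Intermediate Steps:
o(A, x) = -48 - 2*A (o(A, x) = -2*A - 48 = -48 - 2*A)
sqrt(-4326 - o(45, -40)) = sqrt(-4326 - (-48 - 2*45)) = sqrt(-4326 - (-48 - 90)) = sqrt(-4326 - 1*(-138)) = sqrt(-4326 + 138) = sqrt(-4188) = 2*I*sqrt(1047)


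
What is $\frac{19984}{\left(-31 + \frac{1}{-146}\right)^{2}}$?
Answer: $\frac{425978944}{20493729} \approx 20.786$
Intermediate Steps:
$\frac{19984}{\left(-31 + \frac{1}{-146}\right)^{2}} = \frac{19984}{\left(-31 - \frac{1}{146}\right)^{2}} = \frac{19984}{\left(- \frac{4527}{146}\right)^{2}} = \frac{19984}{\frac{20493729}{21316}} = 19984 \cdot \frac{21316}{20493729} = \frac{425978944}{20493729}$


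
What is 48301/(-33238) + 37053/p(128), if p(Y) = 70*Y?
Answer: 399395327/148906240 ≈ 2.6822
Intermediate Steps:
48301/(-33238) + 37053/p(128) = 48301/(-33238) + 37053/((70*128)) = 48301*(-1/33238) + 37053/8960 = -48301/33238 + 37053*(1/8960) = -48301/33238 + 37053/8960 = 399395327/148906240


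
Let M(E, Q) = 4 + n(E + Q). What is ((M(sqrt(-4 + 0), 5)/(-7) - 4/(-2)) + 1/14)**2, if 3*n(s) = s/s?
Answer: 3721/1764 ≈ 2.1094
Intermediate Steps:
n(s) = 1/3 (n(s) = (s/s)/3 = (1/3)*1 = 1/3)
M(E, Q) = 13/3 (M(E, Q) = 4 + 1/3 = 13/3)
((M(sqrt(-4 + 0), 5)/(-7) - 4/(-2)) + 1/14)**2 = (((13/3)/(-7) - 4/(-2)) + 1/14)**2 = (((13/3)*(-1/7) - 4*(-1/2)) + 1/14)**2 = ((-13/21 + 2) + 1/14)**2 = (29/21 + 1/14)**2 = (61/42)**2 = 3721/1764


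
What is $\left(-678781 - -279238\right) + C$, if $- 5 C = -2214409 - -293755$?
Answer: $- \frac{77061}{5} \approx -15412.0$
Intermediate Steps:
$C = \frac{1920654}{5}$ ($C = - \frac{-2214409 - -293755}{5} = - \frac{-2214409 + 293755}{5} = \left(- \frac{1}{5}\right) \left(-1920654\right) = \frac{1920654}{5} \approx 3.8413 \cdot 10^{5}$)
$\left(-678781 - -279238\right) + C = \left(-678781 - -279238\right) + \frac{1920654}{5} = \left(-678781 + 279238\right) + \frac{1920654}{5} = -399543 + \frac{1920654}{5} = - \frac{77061}{5}$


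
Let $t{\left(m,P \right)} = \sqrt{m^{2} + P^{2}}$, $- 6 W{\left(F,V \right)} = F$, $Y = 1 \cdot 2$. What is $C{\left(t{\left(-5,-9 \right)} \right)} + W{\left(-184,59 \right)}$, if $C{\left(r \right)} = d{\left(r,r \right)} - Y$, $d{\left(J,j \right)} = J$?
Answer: $\frac{86}{3} + \sqrt{106} \approx 38.962$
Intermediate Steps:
$Y = 2$
$W{\left(F,V \right)} = - \frac{F}{6}$
$t{\left(m,P \right)} = \sqrt{P^{2} + m^{2}}$
$C{\left(r \right)} = -2 + r$ ($C{\left(r \right)} = r - 2 = -2 + r$)
$C{\left(t{\left(-5,-9 \right)} \right)} + W{\left(-184,59 \right)} = \left(-2 + \sqrt{\left(-9\right)^{2} + \left(-5\right)^{2}}\right) - - \frac{92}{3} = \left(-2 + \sqrt{81 + 25}\right) + \frac{92}{3} = \left(-2 + \sqrt{106}\right) + \frac{92}{3} = \frac{86}{3} + \sqrt{106}$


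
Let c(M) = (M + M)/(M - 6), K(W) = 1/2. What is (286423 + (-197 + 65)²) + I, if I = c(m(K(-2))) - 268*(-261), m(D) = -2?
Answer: 747591/2 ≈ 3.7380e+5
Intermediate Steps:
K(W) = ½
c(M) = 2*M/(-6 + M) (c(M) = (2*M)/(-6 + M) = 2*M/(-6 + M))
I = 139897/2 (I = 2*(-2)/(-6 - 2) - 268*(-261) = 2*(-2)/(-8) + 69948 = 2*(-2)*(-⅛) + 69948 = ½ + 69948 = 139897/2 ≈ 69949.)
(286423 + (-197 + 65)²) + I = (286423 + (-197 + 65)²) + 139897/2 = (286423 + (-132)²) + 139897/2 = (286423 + 17424) + 139897/2 = 303847 + 139897/2 = 747591/2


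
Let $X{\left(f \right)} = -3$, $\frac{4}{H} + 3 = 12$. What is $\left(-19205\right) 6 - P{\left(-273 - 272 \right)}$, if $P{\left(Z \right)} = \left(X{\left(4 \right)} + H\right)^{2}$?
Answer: $- \frac{9334159}{81} \approx -1.1524 \cdot 10^{5}$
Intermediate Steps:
$H = \frac{4}{9}$ ($H = \frac{4}{-3 + 12} = \frac{4}{9} \approx 0.44444$)
$P{\left(Z \right)} = \frac{529}{81}$ ($P{\left(Z \right)} = \left(-3 + \frac{4}{9}\right)^{2} = \left(- \frac{23}{9}\right)^{2} = \frac{529}{81}$)
$\left(-19205\right) 6 - P{\left(-273 - 272 \right)} = \left(-19205\right) 6 - \frac{529}{81} = -115230 - \frac{529}{81} = - \frac{9334159}{81}$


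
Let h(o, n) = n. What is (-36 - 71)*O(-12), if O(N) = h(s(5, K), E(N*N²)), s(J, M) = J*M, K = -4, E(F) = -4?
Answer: 428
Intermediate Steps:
O(N) = -4
(-36 - 71)*O(-12) = (-36 - 71)*(-4) = -107*(-4) = 428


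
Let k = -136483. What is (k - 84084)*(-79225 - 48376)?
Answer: 28144569767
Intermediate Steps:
(k - 84084)*(-79225 - 48376) = (-136483 - 84084)*(-79225 - 48376) = -220567*(-127601) = 28144569767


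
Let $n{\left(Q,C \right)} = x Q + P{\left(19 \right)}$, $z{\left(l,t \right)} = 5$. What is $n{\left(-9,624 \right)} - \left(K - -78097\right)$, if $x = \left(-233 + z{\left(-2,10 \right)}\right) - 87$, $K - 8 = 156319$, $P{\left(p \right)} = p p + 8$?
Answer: $-231220$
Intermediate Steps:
$P{\left(p \right)} = 8 + p^{2}$ ($P{\left(p \right)} = p^{2} + 8 = 8 + p^{2}$)
$K = 156327$ ($K = 8 + 156319 = 156327$)
$x = -315$ ($x = \left(-233 + 5\right) - 87 = -228 - 87 = -315$)
$n{\left(Q,C \right)} = 369 - 315 Q$ ($n{\left(Q,C \right)} = - 315 Q + \left(8 + 19^{2}\right) = - 315 Q + \left(8 + 361\right) = - 315 Q + 369 = 369 - 315 Q$)
$n{\left(-9,624 \right)} - \left(K - -78097\right) = \left(369 - -2835\right) - \left(156327 - -78097\right) = \left(369 + 2835\right) - \left(156327 + 78097\right) = 3204 - 234424 = -231220$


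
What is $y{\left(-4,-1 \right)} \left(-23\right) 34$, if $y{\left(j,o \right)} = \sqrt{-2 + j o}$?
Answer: $- 782 \sqrt{2} \approx -1105.9$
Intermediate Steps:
$y{\left(-4,-1 \right)} \left(-23\right) 34 = \sqrt{-2 - -4} \left(-23\right) 34 = \sqrt{-2 + 4} \left(-23\right) 34 = \sqrt{2} \left(-23\right) 34 = - 23 \sqrt{2} \cdot 34 = - 782 \sqrt{2}$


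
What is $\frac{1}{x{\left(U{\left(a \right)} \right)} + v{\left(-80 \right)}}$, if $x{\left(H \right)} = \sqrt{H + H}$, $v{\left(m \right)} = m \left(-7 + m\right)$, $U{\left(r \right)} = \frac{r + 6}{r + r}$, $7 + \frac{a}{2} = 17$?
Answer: $\frac{69600}{484415987} - \frac{\sqrt{130}}{484415987} \approx 0.00014365$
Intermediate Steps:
$a = 20$ ($a = -14 + 2 \cdot 17 = -14 + 34 = 20$)
$U{\left(r \right)} = \frac{6 + r}{2 r}$
$x{\left(H \right)} = \sqrt{2} \sqrt{H}$ ($x{\left(H \right)} = \sqrt{2 H} = \sqrt{2} \sqrt{H}$)
$\frac{1}{x{\left(U{\left(a \right)} \right)} + v{\left(-80 \right)}} = \frac{1}{\sqrt{2} \sqrt{\frac{6 + 20}{2 \cdot 20}} - 80 \left(-7 - 80\right)} = \frac{1}{\sqrt{2} \sqrt{\frac{1}{2} \cdot \frac{1}{20} \cdot 26} - -6960} = \frac{1}{\sqrt{2} \sqrt{\frac{13}{20}} + 6960} = \frac{1}{\sqrt{2} \frac{\sqrt{65}}{10} + 6960} = \frac{1}{\frac{\sqrt{130}}{10} + 6960} = \frac{1}{6960 + \frac{\sqrt{130}}{10}}$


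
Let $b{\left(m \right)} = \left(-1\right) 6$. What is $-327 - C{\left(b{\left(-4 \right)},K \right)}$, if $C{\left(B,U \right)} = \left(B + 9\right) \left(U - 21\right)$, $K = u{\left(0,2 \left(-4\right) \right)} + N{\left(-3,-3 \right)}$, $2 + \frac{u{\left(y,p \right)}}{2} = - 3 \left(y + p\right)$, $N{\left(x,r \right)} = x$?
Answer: $-387$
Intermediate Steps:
$u{\left(y,p \right)} = -4 - 6 p - 6 y$ ($u{\left(y,p \right)} = -4 + 2 \left(- 3 \left(y + p\right)\right) = -4 + 2 \left(- 3 \left(p + y\right)\right) = -4 + 2 \left(- 3 p - 3 y\right) = -4 - \left(6 p + 6 y\right) = -4 - 6 p - 6 y$)
$b{\left(m \right)} = -6$
$K = 41$ ($K = \left(-4 - 6 \cdot 2 \left(-4\right) - 0\right) - 3 = \left(-4 - -48 + 0\right) - 3 = \left(-4 + 48 + 0\right) - 3 = 44 - 3 = 41$)
$C{\left(B,U \right)} = \left(-21 + U\right) \left(9 + B\right)$ ($C{\left(B,U \right)} = \left(9 + B\right) \left(-21 + U\right) = \left(-21 + U\right) \left(9 + B\right)$)
$-327 - C{\left(b{\left(-4 \right)},K \right)} = -327 - \left(-189 - -126 + 9 \cdot 41 - 246\right) = -327 - \left(-189 + 126 + 369 - 246\right) = -327 - 60 = -387$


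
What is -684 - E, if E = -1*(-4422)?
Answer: -5106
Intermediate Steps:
E = 4422
-684 - E = -684 - 1*4422 = -684 - 4422 = -5106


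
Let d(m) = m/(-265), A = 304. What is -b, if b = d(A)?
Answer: 304/265 ≈ 1.1472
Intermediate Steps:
d(m) = -m/265 (d(m) = m*(-1/265) = -m/265)
b = -304/265 (b = -1/265*304 = -304/265 ≈ -1.1472)
-b = -1*(-304/265) = 304/265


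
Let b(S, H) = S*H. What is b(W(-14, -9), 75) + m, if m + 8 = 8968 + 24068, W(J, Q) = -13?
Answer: 32053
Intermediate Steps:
b(S, H) = H*S
m = 33028 (m = -8 + (8968 + 24068) = -8 + 33036 = 33028)
b(W(-14, -9), 75) + m = 75*(-13) + 33028 = -975 + 33028 = 32053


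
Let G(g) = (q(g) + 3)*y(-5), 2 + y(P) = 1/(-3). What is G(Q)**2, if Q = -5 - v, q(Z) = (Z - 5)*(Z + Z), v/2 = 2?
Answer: 354025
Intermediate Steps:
v = 4 (v = 2*2 = 4)
q(Z) = 2*Z*(-5 + Z) (q(Z) = (-5 + Z)*(2*Z) = 2*Z*(-5 + Z))
y(P) = -7/3 (y(P) = -2 + 1/(-3) = -2 + 1*(-1/3) = -2 - 1/3 = -7/3)
Q = -9 (Q = -5 - 1*4 = -5 - 4 = -9)
G(g) = -7 - 14*g*(-5 + g)/3 (G(g) = (2*g*(-5 + g) + 3)*(-7/3) = (3 + 2*g*(-5 + g))*(-7/3) = -7 - 14*g*(-5 + g)/3)
G(Q)**2 = (-7 - 14/3*(-9)*(-5 - 9))**2 = (-7 - 14/3*(-9)*(-14))**2 = (-7 - 588)**2 = (-595)**2 = 354025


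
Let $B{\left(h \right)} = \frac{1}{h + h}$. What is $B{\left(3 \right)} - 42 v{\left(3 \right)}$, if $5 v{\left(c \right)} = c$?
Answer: $- \frac{751}{30} \approx -25.033$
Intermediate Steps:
$v{\left(c \right)} = \frac{c}{5}$
$B{\left(h \right)} = \frac{1}{2 h}$
$B{\left(3 \right)} - 42 v{\left(3 \right)} = \frac{1}{2 \cdot 3} - 42 \cdot \frac{1}{5} \cdot 3 = \frac{1}{2} \cdot \frac{1}{3} - \frac{126}{5} = \frac{1}{6} - \frac{126}{5} = - \frac{751}{30}$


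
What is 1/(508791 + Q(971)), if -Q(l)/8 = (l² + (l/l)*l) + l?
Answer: -1/7049473 ≈ -1.4185e-7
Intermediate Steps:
Q(l) = -16*l - 8*l² (Q(l) = -8*((l² + (l/l)*l) + l) = -8*((l² + 1*l) + l) = -8*((l² + l) + l) = -8*((l + l²) + l) = -8*(l² + 2*l) = -16*l - 8*l²)
1/(508791 + Q(971)) = 1/(508791 - 8*971*(2 + 971)) = 1/(508791 - 8*971*973) = 1/(508791 - 7558264) = 1/(-7049473) = -1/7049473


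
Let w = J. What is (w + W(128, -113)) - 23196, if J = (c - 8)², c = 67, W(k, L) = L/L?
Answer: -19714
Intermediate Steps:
W(k, L) = 1
J = 3481 (J = (67 - 8)² = 59² = 3481)
w = 3481
(w + W(128, -113)) - 23196 = (3481 + 1) - 23196 = 3482 - 23196 = -19714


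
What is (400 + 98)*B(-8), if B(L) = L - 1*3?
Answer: -5478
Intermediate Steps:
B(L) = -3 + L (B(L) = L - 3 = -3 + L)
(400 + 98)*B(-8) = (400 + 98)*(-3 - 8) = 498*(-11) = -5478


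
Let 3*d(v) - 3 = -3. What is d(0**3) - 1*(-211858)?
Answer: 211858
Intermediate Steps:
d(v) = 0 (d(v) = 1 + (1/3)*(-3) = 1 - 1 = 0)
d(0**3) - 1*(-211858) = 0 - 1*(-211858) = 0 + 211858 = 211858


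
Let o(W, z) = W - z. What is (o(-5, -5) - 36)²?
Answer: 1296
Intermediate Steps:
(o(-5, -5) - 36)² = ((-5 - 1*(-5)) - 36)² = ((-5 + 5) - 36)² = (0 - 36)² = (-36)² = 1296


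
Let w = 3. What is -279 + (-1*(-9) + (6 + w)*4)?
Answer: -234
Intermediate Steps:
-279 + (-1*(-9) + (6 + w)*4) = -279 + (-1*(-9) + (6 + 3)*4) = -279 + (9 + 9*4) = -279 + (9 + 36) = -279 + 45 = -234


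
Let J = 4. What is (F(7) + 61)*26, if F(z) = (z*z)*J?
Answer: 6682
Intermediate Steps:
F(z) = 4*z**2 (F(z) = (z*z)*4 = z**2*4 = 4*z**2)
(F(7) + 61)*26 = (4*7**2 + 61)*26 = (4*49 + 61)*26 = (196 + 61)*26 = 257*26 = 6682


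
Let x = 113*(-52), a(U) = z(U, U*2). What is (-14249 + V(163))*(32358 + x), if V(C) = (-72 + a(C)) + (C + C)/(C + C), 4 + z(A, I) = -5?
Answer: -379460578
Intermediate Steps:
z(A, I) = -9 (z(A, I) = -4 - 5 = -9)
a(U) = -9
V(C) = -80 (V(C) = (-72 - 9) + (C + C)/(C + C) = -81 + (2*C)/((2*C)) = -81 + (2*C)*(1/(2*C)) = -81 + 1 = -80)
x = -5876
(-14249 + V(163))*(32358 + x) = (-14249 - 80)*(32358 - 5876) = -14329*26482 = -379460578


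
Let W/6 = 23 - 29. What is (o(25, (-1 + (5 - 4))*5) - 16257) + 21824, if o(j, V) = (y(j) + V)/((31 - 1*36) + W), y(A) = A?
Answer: 228222/41 ≈ 5566.4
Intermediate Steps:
W = -36 (W = 6*(23 - 29) = 6*(-6) = -36)
o(j, V) = -V/41 - j/41 (o(j, V) = (j + V)/((31 - 1*36) - 36) = (V + j)/((31 - 36) - 36) = (V + j)/(-5 - 36) = (V + j)/(-41) = (V + j)*(-1/41) = -V/41 - j/41)
(o(25, (-1 + (5 - 4))*5) - 16257) + 21824 = ((-(-1 + (5 - 4))*5/41 - 1/41*25) - 16257) + 21824 = ((-(-1 + 1)*5/41 - 25/41) - 16257) + 21824 = ((-0*5 - 25/41) - 16257) + 21824 = ((-1/41*0 - 25/41) - 16257) + 21824 = ((0 - 25/41) - 16257) + 21824 = (-25/41 - 16257) + 21824 = -666562/41 + 21824 = 228222/41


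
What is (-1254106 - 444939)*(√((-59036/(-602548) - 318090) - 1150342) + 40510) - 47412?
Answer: -68828360362 - 8495225*I*√1332837239045309/150637 ≈ -6.8828e+10 - 2.0589e+9*I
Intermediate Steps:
(-1254106 - 444939)*(√((-59036/(-602548) - 318090) - 1150342) + 40510) - 47412 = -1699045*(√((-59036*(-1/602548) - 318090) - 1150342) + 40510) - 47412 = -1699045*(√((14759/150637 - 318090) - 1150342) + 40510) - 47412 = -1699045*(√(-47916108571/150637 - 1150342) + 40510) - 47412 = -1699045*(√(-221200176425/150637) + 40510) - 47412 = -1699045*(5*I*√1332837239045309/150637 + 40510) - 47412 = -1699045*(40510 + 5*I*√1332837239045309/150637) - 47412 = (-68828312950 - 8495225*I*√1332837239045309/150637) - 47412 = -68828360362 - 8495225*I*√1332837239045309/150637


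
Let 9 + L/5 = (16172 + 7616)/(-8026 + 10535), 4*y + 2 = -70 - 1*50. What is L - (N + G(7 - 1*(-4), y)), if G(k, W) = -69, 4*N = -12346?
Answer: 15846369/5018 ≈ 3157.9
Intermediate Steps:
y = -61/2 (y = -1/2 + (-70 - 1*50)/4 = -1/2 + (-70 - 50)/4 = -1/2 + (1/4)*(-120) = -1/2 - 30 = -61/2 ≈ -30.500)
N = -6173/2 (N = (1/4)*(-12346) = -6173/2 ≈ -3086.5)
L = 6035/2509 (L = -45 + 5*((16172 + 7616)/(-8026 + 10535)) = -45 + 5*(23788/2509) = -45 + 118940/2509 = 6035/2509 ≈ 2.4053)
L - (N + G(7 - 1*(-4), y)) = 6035/2509 - (-6173/2 - 69) = 6035/2509 - 1*(-6311/2) = 6035/2509 + 6311/2 = 15846369/5018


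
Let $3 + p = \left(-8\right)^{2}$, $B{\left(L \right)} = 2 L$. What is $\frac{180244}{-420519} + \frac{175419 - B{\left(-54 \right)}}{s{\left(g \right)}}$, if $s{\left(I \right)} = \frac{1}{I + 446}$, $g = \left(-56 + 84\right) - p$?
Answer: $\frac{30484536925625}{420519} \approx 7.2493 \cdot 10^{7}$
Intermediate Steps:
$p = 61$ ($p = -3 + \left(-8\right)^{2} = -3 + 64 = 61$)
$g = -33$ ($g = \left(-56 + 84\right) - 61 = 28 - 61 = -33$)
$s{\left(I \right)} = \frac{1}{446 + I}$
$\frac{180244}{-420519} + \frac{175419 - B{\left(-54 \right)}}{s{\left(g \right)}} = \frac{180244}{-420519} + \frac{175419 - 2 \left(-54\right)}{\frac{1}{446 - 33}} = 180244 \left(- \frac{1}{420519}\right) + \frac{175419 - -108}{\frac{1}{413}} = - \frac{180244}{420519} + \left(175419 + 108\right) \frac{1}{\frac{1}{413}} = - \frac{180244}{420519} + 175527 \cdot 413 = - \frac{180244}{420519} + 72492651 = \frac{30484536925625}{420519}$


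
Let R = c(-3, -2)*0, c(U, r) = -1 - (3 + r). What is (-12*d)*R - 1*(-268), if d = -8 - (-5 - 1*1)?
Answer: 268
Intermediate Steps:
c(U, r) = -4 - r (c(U, r) = -1 + (-3 - r) = -4 - r)
R = 0 (R = (-4 - 1*(-2))*0 = (-4 + 2)*0 = -2*0 = 0)
d = -2 (d = -8 - (-5 - 1) = -8 - 1*(-6) = -8 + 6 = -2)
(-12*d)*R - 1*(-268) = -12*(-2)*0 - 1*(-268) = 24*0 + 268 = 0 + 268 = 268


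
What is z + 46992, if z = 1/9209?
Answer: 432749329/9209 ≈ 46992.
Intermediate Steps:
z = 1/9209 ≈ 0.00010859
z + 46992 = 1/9209 + 46992 = 432749329/9209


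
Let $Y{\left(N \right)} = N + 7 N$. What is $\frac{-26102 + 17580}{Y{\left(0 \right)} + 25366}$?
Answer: $- \frac{4261}{12683} \approx -0.33596$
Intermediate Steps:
$Y{\left(N \right)} = 8 N$
$\frac{-26102 + 17580}{Y{\left(0 \right)} + 25366} = \frac{-26102 + 17580}{8 \cdot 0 + 25366} = - \frac{8522}{0 + 25366} = - \frac{8522}{25366} = \left(-8522\right) \frac{1}{25366} = - \frac{4261}{12683}$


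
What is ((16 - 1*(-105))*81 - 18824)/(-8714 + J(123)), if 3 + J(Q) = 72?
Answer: 1289/1235 ≈ 1.0437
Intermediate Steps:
J(Q) = 69 (J(Q) = -3 + 72 = 69)
((16 - 1*(-105))*81 - 18824)/(-8714 + J(123)) = ((16 - 1*(-105))*81 - 18824)/(-8714 + 69) = ((16 + 105)*81 - 18824)/(-8645) = (121*81 - 18824)*(-1/8645) = (9801 - 18824)*(-1/8645) = -9023*(-1/8645) = 1289/1235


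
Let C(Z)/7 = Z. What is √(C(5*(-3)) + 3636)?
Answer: √3531 ≈ 59.422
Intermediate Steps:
C(Z) = 7*Z
√(C(5*(-3)) + 3636) = √(7*(5*(-3)) + 3636) = √(7*(-15) + 3636) = √(-105 + 3636) = √3531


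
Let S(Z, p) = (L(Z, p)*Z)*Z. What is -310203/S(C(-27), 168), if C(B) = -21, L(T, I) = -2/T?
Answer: -103401/14 ≈ -7385.8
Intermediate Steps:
S(Z, p) = -2*Z (S(Z, p) = ((-2/Z)*Z)*Z = -2*Z)
-310203/S(C(-27), 168) = -310203/((-2*(-21))) = -310203/42 = -310203*1/42 = -103401/14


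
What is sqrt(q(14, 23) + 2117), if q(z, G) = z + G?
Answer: sqrt(2154) ≈ 46.411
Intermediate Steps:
q(z, G) = G + z
sqrt(q(14, 23) + 2117) = sqrt((23 + 14) + 2117) = sqrt(37 + 2117) = sqrt(2154)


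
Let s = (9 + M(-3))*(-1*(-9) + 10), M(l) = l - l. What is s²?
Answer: 29241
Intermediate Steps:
M(l) = 0
s = 171 (s = (9 + 0)*(-1*(-9) + 10) = 9*(9 + 10) = 9*19 = 171)
s² = 171² = 29241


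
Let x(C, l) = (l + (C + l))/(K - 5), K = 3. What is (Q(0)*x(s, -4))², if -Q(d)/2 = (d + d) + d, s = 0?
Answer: 0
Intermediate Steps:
x(C, l) = -l - C/2 (x(C, l) = (l + (C + l))/(3 - 5) = (C + 2*l)/(-2) = (C + 2*l)*(-½) = -l - C/2)
Q(d) = -6*d (Q(d) = -2*((d + d) + d) = -2*(2*d + d) = -6*d)
(Q(0)*x(s, -4))² = ((-6*0)*(-1*(-4) - ½*0))² = (0*(4 + 0))² = (0*4)² = 0² = 0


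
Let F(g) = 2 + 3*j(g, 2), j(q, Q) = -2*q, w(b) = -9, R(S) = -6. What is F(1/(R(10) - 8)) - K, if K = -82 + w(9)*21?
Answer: 1914/7 ≈ 273.43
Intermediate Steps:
F(g) = 2 - 6*g (F(g) = 2 + 3*(-2*g) = 2 - 6*g)
K = -271 (K = -82 - 9*21 = -82 - 189 = -271)
F(1/(R(10) - 8)) - K = (2 - 6/(-6 - 8)) - 1*(-271) = (2 - 6/(-14)) + 271 = (2 - 6*(-1/14)) + 271 = (2 + 3/7) + 271 = 17/7 + 271 = 1914/7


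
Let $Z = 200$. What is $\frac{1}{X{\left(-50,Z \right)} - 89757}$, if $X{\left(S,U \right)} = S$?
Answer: $- \frac{1}{89807} \approx -1.1135 \cdot 10^{-5}$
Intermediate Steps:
$\frac{1}{X{\left(-50,Z \right)} - 89757} = \frac{1}{-50 - 89757} = \frac{1}{-89807} = - \frac{1}{89807}$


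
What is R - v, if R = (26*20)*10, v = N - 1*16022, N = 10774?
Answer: 10448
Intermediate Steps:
v = -5248 (v = 10774 - 1*16022 = 10774 - 16022 = -5248)
R = 5200 (R = 520*10 = 5200)
R - v = 5200 - 1*(-5248) = 5200 + 5248 = 10448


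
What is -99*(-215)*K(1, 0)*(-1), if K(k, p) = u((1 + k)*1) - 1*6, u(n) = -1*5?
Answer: 234135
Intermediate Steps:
u(n) = -5
K(k, p) = -11 (K(k, p) = -5 - 1*6 = -5 - 6 = -11)
-99*(-215)*K(1, 0)*(-1) = -99*(-215)*(-11*(-1)) = -(-21285)*11 = -1*(-234135) = 234135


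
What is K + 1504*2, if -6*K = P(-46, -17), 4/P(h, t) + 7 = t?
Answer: 108289/36 ≈ 3008.0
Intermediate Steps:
P(h, t) = 4/(-7 + t)
K = 1/36 (K = -2/(3*(-7 - 17)) = -2/(3*(-24)) = -2*(-1)/(3*24) = -⅙*(-⅙) = 1/36 ≈ 0.027778)
K + 1504*2 = 1/36 + 1504*2 = 1/36 + 3008 = 108289/36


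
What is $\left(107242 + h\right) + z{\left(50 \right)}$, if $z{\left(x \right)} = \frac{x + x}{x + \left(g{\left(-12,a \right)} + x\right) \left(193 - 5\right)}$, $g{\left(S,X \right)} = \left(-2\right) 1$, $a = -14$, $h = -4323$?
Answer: $\frac{466943553}{4537} \approx 1.0292 \cdot 10^{5}$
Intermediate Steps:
$g{\left(S,X \right)} = -2$
$z{\left(x \right)} = \frac{2 x}{-376 + 189 x}$ ($z{\left(x \right)} = \frac{x + x}{x + \left(-2 + x\right) \left(193 - 5\right)} = \frac{2 x}{x + \left(-2 + x\right) 188} = \frac{2 x}{x + \left(-376 + 188 x\right)} = \frac{2 x}{-376 + 189 x}$)
$\left(107242 + h\right) + z{\left(50 \right)} = \left(107242 - 4323\right) + 2 \cdot 50 \frac{1}{-376 + 189 \cdot 50} = 102919 + 2 \cdot 50 \frac{1}{-376 + 9450} = 102919 + 2 \cdot 50 \cdot \frac{1}{9074} = 102919 + \frac{50}{4537} = \frac{466943553}{4537}$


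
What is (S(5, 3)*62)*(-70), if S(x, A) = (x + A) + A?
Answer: -47740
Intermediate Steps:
S(x, A) = x + 2*A (S(x, A) = (A + x) + A = x + 2*A)
(S(5, 3)*62)*(-70) = ((5 + 2*3)*62)*(-70) = ((5 + 6)*62)*(-70) = (11*62)*(-70) = 682*(-70) = -47740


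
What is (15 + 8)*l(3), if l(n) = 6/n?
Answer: 46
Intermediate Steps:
(15 + 8)*l(3) = (15 + 8)*(6/3) = 23*(6*(⅓)) = 23*2 = 46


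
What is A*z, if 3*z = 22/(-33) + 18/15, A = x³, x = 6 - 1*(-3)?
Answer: 648/5 ≈ 129.60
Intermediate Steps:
x = 9 (x = 6 + 3 = 9)
A = 729 (A = 9³ = 729)
z = 8/45 (z = (22/(-33) + 18/15)/3 = (22*(-1/33) + 18*(1/15))/3 = (-⅔ + 6/5)/3 = (⅓)*(8/15) = 8/45 ≈ 0.17778)
A*z = 729*(8/45) = 648/5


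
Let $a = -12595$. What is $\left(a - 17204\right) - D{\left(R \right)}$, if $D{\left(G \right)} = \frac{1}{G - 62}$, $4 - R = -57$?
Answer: $-29798$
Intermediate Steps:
$R = 61$ ($R = 4 - -57 = 4 + 57 = 61$)
$D{\left(G \right)} = \frac{1}{-62 + G}$
$\left(a - 17204\right) - D{\left(R \right)} = \left(-12595 - 17204\right) - \frac{1}{-62 + 61} = \left(-12595 - 17204\right) - \frac{1}{-1} = -29799 - -1 = -29799 + 1 = -29798$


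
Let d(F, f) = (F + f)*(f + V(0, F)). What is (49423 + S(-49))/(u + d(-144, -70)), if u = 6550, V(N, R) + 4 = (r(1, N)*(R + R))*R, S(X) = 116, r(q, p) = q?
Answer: -16513/2950874 ≈ -0.0055960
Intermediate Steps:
V(N, R) = -4 + 2*R² (V(N, R) = -4 + (1*(R + R))*R = -4 + (1*(2*R))*R = -4 + (2*R)*R = -4 + 2*R²)
d(F, f) = (F + f)*(-4 + f + 2*F²) (d(F, f) = (F + f)*(f + (-4 + 2*F²)) = (F + f)*(-4 + f + 2*F²))
(49423 + S(-49))/(u + d(-144, -70)) = (49423 + 116)/(6550 + ((-70)² - 144*(-70) + 2*(-144)*(-2 + (-144)²) + 2*(-70)*(-2 + (-144)²))) = 49539/(6550 + (4900 + 10080 + 2*(-144)*(-2 + 20736) + 2*(-70)*(-2 + 20736))) = 49539/(6550 + (4900 + 10080 + 2*(-144)*20734 + 2*(-70)*20734)) = 49539/(6550 + (4900 + 10080 - 5971392 - 2902760)) = 49539/(6550 - 8859172) = 49539/(-8852622) = 49539*(-1/8852622) = -16513/2950874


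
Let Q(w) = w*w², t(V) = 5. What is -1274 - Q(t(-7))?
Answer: -1399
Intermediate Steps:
Q(w) = w³
-1274 - Q(t(-7)) = -1274 - 1*5³ = -1274 - 1*125 = -1274 - 125 = -1399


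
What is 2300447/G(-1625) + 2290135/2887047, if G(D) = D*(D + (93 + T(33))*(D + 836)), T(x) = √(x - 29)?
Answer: 291631623347509/359271346297500 ≈ 0.81173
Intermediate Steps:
T(x) = √(-29 + x)
G(D) = D*(79420 + 96*D) (G(D) = D*(D + (93 + √(-29 + 33))*(D + 836)) = D*(D + (93 + √4)*(836 + D)) = D*(D + (93 + 2)*(836 + D)) = D*(D + 95*(836 + D)) = D*(D + (79420 + 95*D)) = D*(79420 + 96*D))
2300447/G(-1625) + 2290135/2887047 = 2300447/((4*(-1625)*(19855 + 24*(-1625)))) + 2290135/2887047 = 2300447/((4*(-1625)*(19855 - 39000))) + 2290135*(1/2887047) = 2300447/((4*(-1625)*(-19145))) + 2290135/2887047 = 2300447/124442500 + 2290135/2887047 = 291631623347509/359271346297500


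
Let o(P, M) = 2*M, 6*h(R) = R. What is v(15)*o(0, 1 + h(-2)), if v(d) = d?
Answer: 20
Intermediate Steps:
h(R) = R/6
v(15)*o(0, 1 + h(-2)) = 15*(2*(1 + (⅙)*(-2))) = 15*(2*(1 - ⅓)) = 15*(2*(⅔)) = 15*(4/3) = 20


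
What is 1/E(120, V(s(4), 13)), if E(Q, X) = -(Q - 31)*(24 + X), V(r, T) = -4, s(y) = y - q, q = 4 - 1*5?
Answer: -1/1780 ≈ -0.00056180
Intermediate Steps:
q = -1 (q = 4 - 5 = -1)
s(y) = 1 + y (s(y) = y - 1*(-1) = y + 1 = 1 + y)
E(Q, X) = -(-31 + Q)*(24 + X)
1/E(120, V(s(4), 13)) = 1/(744 - 24*120 + 31*(-4) - 1*120*(-4)) = 1/(744 - 2880 - 124 + 480) = 1/(-1780) = -1/1780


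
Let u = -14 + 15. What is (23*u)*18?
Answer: 414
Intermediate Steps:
u = 1
(23*u)*18 = (23*1)*18 = 23*18 = 414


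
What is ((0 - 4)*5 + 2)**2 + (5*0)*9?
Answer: 324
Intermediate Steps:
((0 - 4)*5 + 2)**2 + (5*0)*9 = (-4*5 + 2)**2 + 0*9 = (-20 + 2)**2 + 0 = (-18)**2 + 0 = 324 + 0 = 324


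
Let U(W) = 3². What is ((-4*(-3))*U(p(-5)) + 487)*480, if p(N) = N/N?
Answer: 285600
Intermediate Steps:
p(N) = 1
U(W) = 9
((-4*(-3))*U(p(-5)) + 487)*480 = (-4*(-3)*9 + 487)*480 = (12*9 + 487)*480 = (108 + 487)*480 = 595*480 = 285600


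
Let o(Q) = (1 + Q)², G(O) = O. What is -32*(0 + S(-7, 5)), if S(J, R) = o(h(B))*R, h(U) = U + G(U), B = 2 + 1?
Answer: -7840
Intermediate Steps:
B = 3
h(U) = 2*U (h(U) = U + U = 2*U)
S(J, R) = 49*R (S(J, R) = (1 + 2*3)²*R = (1 + 6)²*R = 7²*R = 49*R)
-32*(0 + S(-7, 5)) = -32*(0 + 49*5) = -32*(0 + 245) = -32*245 = -7840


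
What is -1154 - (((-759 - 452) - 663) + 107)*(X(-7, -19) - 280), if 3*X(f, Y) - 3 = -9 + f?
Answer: -503571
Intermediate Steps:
X(f, Y) = -2 + f/3 (X(f, Y) = 1 + (-9 + f)/3 = 1 + (-3 + f/3) = -2 + f/3)
-1154 - (((-759 - 452) - 663) + 107)*(X(-7, -19) - 280) = -1154 - (((-759 - 452) - 663) + 107)*((-2 + (1/3)*(-7)) - 280) = -1154 - ((-1211 - 663) + 107)*((-2 - 7/3) - 280) = -1154 - (-1874 + 107)*(-13/3 - 280) = -1154 - (-1767)*(-853)/3 = -1154 - 1*502417 = -1154 - 502417 = -503571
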